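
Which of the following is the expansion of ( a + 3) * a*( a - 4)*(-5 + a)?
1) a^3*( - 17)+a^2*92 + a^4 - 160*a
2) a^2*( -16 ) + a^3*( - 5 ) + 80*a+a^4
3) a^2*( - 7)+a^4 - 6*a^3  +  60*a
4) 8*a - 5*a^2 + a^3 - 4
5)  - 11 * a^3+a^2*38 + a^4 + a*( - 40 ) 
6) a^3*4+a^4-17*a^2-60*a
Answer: 3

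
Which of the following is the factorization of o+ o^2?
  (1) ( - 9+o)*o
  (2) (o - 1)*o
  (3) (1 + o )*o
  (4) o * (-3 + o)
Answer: 3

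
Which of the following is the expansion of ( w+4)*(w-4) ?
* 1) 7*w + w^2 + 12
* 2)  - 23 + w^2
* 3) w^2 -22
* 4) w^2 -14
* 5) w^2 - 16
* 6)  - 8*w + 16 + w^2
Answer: 5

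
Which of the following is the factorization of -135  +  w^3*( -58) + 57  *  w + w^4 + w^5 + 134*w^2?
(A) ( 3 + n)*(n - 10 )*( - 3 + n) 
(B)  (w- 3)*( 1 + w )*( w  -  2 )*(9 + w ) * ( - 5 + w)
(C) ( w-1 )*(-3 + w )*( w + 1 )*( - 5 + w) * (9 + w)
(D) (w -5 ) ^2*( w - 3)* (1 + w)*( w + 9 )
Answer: C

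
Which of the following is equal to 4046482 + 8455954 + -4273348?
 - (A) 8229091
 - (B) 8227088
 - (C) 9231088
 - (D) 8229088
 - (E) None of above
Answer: D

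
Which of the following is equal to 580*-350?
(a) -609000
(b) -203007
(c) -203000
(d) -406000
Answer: c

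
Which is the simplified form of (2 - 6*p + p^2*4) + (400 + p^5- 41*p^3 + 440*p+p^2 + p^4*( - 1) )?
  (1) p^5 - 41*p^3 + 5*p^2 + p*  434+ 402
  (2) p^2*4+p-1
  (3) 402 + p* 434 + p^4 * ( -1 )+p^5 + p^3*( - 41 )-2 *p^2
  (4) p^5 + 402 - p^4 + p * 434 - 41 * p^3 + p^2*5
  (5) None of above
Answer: 4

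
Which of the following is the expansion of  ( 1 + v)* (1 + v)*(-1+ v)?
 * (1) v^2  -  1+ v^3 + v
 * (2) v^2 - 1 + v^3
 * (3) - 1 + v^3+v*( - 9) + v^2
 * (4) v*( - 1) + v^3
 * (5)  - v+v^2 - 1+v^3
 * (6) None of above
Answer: 5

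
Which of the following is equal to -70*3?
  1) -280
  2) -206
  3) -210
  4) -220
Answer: 3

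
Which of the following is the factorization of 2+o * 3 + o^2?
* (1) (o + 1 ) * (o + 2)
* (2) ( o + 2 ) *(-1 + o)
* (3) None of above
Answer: 1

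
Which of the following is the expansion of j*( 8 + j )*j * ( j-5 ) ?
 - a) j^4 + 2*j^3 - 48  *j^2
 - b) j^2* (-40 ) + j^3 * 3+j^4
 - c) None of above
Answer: b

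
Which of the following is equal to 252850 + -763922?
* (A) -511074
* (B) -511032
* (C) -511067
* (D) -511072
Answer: D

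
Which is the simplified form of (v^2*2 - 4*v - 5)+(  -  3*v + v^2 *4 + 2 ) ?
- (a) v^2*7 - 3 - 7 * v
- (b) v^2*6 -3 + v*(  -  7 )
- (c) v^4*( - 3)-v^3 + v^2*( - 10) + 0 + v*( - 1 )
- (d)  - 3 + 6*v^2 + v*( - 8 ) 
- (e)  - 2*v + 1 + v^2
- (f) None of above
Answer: b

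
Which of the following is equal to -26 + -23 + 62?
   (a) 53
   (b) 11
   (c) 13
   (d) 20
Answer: c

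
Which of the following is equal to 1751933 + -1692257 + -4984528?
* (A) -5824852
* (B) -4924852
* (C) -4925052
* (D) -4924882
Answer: B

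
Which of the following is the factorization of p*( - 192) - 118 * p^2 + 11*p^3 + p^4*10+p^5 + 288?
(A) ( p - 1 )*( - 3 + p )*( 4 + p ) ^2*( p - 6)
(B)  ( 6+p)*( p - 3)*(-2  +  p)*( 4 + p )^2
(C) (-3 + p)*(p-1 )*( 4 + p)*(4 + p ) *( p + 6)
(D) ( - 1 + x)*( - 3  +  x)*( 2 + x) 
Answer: C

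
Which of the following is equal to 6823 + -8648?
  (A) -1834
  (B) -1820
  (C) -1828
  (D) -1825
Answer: D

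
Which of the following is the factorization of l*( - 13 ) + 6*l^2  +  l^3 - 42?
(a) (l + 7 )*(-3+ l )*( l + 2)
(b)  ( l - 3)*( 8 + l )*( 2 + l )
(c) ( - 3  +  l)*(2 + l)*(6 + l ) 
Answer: a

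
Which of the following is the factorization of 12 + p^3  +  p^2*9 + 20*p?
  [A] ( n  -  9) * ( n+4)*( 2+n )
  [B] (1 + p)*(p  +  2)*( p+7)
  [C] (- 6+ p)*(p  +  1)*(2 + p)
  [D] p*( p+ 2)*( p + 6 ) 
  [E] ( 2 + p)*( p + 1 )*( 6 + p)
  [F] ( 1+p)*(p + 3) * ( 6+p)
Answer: E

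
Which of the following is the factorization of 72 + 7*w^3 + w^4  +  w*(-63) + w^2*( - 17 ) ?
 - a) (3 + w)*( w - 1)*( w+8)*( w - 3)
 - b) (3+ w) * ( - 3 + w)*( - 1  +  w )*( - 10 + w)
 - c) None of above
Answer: a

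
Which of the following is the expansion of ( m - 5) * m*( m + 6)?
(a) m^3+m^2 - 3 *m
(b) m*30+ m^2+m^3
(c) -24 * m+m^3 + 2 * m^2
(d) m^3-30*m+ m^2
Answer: d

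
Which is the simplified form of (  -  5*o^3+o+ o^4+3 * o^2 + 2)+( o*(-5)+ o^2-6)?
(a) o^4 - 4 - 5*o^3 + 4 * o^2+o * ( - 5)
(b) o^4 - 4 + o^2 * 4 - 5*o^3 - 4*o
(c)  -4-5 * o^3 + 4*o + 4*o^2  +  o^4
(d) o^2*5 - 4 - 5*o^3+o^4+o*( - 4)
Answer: b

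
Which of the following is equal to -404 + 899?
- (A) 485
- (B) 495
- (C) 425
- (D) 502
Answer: B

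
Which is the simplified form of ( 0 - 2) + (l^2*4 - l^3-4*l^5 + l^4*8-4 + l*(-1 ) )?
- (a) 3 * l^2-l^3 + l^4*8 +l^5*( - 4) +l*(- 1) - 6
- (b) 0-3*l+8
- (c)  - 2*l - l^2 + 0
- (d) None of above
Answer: d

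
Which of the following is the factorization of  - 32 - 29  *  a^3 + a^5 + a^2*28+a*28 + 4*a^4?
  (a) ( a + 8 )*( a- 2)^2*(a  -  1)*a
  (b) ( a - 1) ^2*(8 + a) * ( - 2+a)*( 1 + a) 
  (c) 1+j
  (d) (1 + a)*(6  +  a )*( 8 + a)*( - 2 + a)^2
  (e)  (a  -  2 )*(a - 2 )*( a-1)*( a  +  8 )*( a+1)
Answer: e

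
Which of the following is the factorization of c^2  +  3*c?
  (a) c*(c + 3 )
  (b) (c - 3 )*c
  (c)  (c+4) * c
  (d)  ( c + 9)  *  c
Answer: a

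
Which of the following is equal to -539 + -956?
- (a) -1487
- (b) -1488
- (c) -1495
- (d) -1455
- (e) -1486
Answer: c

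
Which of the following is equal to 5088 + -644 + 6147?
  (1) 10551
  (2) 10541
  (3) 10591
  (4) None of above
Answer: 3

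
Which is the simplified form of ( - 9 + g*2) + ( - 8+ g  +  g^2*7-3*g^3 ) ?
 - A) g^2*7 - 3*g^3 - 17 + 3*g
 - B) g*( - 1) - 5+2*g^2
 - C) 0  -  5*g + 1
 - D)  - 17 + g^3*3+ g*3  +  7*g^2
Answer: A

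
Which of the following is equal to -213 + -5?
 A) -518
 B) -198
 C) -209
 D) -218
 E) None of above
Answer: D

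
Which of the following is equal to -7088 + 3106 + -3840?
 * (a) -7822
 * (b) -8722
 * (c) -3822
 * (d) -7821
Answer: a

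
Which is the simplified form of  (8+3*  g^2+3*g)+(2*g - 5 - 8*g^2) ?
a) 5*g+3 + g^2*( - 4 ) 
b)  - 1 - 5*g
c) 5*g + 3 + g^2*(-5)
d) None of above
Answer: c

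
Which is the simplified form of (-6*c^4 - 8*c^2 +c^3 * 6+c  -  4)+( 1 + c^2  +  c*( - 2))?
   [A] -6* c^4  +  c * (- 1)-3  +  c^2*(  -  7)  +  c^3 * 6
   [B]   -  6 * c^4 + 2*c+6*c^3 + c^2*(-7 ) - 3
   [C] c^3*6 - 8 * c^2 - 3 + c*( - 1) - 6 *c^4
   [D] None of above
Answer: A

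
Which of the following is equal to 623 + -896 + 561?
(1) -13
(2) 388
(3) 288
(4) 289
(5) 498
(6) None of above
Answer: 3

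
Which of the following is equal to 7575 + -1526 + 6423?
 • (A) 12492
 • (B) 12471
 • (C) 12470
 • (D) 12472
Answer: D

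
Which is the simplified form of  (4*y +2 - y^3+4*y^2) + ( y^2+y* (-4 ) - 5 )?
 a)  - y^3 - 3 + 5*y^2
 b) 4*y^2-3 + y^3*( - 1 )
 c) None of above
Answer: a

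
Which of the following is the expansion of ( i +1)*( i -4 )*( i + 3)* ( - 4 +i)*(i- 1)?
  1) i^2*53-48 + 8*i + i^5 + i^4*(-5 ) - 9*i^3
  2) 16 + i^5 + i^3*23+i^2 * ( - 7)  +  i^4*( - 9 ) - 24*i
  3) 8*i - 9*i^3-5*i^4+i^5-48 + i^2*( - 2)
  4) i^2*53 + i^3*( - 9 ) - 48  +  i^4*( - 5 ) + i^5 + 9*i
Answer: 1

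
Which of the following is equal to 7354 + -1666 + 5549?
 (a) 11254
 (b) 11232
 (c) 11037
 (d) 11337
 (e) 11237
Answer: e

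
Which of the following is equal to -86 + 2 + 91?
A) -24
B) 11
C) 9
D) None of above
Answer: D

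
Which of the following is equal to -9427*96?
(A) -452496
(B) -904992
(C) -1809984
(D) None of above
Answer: B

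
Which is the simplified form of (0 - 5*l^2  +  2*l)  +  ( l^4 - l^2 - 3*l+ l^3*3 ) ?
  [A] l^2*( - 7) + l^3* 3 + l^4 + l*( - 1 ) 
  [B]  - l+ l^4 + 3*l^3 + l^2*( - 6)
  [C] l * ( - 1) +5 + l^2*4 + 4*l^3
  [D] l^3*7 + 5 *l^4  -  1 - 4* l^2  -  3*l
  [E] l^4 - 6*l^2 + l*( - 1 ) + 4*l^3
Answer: B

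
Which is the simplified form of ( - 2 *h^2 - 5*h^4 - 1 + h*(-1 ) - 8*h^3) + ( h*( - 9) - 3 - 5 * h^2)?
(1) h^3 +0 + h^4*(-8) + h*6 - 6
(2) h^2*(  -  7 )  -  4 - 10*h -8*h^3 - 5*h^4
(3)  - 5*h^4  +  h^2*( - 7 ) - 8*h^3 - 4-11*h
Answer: 2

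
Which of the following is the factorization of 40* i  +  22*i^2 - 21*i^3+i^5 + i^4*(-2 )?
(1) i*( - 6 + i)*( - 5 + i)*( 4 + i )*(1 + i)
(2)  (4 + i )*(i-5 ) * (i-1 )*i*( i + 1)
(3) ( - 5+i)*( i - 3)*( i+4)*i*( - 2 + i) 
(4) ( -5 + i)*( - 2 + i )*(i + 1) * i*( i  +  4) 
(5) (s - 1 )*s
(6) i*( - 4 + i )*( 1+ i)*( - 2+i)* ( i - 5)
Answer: 4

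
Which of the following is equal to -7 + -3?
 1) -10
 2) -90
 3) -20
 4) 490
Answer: 1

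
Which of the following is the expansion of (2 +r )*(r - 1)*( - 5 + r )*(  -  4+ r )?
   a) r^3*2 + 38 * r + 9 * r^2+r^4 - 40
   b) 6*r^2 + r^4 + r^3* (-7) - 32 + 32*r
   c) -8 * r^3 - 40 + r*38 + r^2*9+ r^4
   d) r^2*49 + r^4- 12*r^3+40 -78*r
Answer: c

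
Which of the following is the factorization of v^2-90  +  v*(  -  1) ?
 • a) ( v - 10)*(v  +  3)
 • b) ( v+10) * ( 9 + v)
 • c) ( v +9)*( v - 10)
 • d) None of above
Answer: c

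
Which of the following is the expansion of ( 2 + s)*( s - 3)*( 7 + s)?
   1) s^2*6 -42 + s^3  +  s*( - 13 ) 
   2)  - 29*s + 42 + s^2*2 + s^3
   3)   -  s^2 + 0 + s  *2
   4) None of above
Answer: 1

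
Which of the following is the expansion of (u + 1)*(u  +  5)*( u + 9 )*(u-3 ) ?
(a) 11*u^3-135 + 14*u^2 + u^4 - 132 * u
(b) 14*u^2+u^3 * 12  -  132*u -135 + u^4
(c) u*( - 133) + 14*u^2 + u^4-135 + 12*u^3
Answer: b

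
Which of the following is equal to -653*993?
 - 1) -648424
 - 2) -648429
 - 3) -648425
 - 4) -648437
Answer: 2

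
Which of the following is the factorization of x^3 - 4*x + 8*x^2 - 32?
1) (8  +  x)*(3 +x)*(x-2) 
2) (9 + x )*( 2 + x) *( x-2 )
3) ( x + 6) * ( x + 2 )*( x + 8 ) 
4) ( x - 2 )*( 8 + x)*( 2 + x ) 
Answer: 4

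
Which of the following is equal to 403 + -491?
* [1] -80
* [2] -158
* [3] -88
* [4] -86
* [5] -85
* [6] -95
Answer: 3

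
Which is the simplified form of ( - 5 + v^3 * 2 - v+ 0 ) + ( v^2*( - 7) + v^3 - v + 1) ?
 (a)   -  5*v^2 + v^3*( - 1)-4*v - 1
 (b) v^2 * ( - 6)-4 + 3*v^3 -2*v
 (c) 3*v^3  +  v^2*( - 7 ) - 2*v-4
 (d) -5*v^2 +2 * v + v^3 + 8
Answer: c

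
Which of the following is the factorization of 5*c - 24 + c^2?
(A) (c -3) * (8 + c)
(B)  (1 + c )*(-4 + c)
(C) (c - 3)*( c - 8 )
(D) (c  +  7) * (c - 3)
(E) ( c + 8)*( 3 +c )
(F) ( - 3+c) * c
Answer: A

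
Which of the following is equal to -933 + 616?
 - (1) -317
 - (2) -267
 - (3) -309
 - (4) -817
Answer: 1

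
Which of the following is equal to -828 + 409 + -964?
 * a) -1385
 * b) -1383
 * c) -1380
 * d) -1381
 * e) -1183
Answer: b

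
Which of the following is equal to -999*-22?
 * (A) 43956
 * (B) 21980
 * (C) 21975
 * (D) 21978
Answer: D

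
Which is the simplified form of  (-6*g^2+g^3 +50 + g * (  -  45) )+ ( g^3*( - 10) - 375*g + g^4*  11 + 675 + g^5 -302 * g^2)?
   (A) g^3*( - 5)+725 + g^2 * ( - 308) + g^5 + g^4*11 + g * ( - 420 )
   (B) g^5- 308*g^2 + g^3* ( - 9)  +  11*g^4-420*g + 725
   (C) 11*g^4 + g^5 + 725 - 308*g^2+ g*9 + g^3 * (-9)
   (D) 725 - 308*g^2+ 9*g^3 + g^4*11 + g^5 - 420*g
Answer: B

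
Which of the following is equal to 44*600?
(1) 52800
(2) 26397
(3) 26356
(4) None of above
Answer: 4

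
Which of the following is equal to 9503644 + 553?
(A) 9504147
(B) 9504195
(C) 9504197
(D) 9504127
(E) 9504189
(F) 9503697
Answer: C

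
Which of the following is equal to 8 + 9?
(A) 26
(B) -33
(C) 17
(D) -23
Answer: C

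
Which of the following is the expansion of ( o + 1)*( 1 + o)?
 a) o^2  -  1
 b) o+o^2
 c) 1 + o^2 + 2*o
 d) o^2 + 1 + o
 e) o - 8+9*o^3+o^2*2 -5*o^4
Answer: c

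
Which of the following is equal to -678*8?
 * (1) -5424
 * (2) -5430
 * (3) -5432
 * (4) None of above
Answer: 1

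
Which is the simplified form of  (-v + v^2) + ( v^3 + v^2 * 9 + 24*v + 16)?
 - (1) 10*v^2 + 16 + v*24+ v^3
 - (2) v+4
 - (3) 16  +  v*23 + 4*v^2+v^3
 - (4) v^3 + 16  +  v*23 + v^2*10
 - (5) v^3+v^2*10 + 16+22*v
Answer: 4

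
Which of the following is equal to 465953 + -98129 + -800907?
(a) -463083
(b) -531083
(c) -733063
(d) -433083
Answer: d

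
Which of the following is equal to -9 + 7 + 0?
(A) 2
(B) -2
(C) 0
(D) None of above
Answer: B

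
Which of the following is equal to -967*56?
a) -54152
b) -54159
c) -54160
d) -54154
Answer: a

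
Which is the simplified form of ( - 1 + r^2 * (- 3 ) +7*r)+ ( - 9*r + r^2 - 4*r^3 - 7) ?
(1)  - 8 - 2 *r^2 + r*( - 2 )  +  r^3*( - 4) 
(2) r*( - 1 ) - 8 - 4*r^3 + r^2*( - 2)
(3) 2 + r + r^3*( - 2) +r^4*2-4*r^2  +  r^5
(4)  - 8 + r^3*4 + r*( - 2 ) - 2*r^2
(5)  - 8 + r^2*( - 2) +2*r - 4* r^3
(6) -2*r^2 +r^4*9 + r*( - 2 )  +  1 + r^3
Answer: 1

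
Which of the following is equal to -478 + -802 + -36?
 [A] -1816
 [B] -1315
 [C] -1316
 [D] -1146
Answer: C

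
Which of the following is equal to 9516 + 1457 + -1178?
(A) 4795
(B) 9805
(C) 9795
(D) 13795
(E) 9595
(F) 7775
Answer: C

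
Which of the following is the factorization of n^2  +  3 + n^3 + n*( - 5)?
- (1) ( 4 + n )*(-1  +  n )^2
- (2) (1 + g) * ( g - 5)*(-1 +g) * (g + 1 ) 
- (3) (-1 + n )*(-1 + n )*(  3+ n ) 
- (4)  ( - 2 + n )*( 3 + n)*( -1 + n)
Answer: 3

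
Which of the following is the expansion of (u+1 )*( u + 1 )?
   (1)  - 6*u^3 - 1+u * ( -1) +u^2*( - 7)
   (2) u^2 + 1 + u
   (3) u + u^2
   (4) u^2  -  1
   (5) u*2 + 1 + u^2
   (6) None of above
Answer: 5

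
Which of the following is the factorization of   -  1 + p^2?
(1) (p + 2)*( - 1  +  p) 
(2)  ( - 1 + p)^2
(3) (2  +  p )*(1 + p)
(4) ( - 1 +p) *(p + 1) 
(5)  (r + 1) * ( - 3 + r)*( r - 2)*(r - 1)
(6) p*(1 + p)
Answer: 4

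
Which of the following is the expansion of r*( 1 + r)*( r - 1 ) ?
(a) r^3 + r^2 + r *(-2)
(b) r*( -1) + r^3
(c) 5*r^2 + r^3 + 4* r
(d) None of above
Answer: b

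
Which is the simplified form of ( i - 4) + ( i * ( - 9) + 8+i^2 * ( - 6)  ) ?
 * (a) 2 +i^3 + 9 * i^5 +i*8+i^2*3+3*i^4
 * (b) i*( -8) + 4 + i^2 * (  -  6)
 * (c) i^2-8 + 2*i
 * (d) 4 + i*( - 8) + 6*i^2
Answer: b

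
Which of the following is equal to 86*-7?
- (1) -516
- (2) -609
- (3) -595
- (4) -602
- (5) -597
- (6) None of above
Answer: 4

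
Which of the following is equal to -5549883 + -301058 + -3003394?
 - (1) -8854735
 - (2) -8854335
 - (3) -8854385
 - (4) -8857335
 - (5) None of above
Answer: 2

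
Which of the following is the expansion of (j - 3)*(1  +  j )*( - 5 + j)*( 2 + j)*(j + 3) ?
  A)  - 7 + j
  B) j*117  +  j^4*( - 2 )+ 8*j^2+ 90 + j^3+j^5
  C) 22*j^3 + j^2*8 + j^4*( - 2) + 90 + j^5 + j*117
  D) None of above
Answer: D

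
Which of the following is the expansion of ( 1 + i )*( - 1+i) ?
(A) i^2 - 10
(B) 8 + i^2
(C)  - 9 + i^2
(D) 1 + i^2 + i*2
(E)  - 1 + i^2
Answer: E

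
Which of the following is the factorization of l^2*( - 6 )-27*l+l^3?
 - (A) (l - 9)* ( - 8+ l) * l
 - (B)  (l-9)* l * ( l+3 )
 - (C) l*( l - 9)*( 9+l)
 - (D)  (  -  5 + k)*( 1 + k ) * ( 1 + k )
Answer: B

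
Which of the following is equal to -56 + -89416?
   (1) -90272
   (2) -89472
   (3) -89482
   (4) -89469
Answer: 2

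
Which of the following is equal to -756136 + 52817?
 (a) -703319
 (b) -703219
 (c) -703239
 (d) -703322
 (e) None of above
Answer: a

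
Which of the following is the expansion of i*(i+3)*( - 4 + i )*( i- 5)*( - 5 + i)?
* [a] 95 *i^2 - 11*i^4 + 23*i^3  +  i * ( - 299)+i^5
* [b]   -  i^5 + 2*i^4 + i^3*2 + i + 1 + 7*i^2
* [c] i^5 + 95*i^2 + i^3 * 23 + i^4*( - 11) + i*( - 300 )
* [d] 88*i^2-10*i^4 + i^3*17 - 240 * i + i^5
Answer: c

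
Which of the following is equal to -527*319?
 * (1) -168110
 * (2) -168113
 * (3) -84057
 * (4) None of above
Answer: 2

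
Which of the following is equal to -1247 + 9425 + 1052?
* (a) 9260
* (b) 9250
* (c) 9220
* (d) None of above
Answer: d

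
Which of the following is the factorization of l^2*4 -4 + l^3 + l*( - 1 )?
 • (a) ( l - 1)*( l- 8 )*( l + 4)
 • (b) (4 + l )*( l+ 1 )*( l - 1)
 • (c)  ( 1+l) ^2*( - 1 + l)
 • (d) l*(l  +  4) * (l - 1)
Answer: b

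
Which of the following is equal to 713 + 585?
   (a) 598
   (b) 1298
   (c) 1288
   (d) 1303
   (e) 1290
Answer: b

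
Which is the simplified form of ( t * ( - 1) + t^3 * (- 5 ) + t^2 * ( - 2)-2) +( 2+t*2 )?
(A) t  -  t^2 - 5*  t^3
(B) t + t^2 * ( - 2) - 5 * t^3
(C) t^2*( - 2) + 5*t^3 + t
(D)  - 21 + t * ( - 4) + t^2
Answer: B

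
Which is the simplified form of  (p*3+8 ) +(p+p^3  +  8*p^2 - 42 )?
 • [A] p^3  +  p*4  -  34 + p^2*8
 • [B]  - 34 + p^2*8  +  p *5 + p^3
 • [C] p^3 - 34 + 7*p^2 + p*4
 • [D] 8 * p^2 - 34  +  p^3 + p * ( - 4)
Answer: A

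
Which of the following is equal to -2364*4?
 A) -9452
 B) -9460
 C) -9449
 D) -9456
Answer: D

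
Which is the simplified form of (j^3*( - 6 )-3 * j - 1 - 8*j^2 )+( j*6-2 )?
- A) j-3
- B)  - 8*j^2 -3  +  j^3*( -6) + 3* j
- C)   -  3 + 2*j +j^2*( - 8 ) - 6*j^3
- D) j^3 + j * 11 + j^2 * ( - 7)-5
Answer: B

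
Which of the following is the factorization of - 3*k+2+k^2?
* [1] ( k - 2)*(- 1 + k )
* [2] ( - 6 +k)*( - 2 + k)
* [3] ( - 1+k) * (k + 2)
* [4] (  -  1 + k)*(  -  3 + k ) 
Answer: 1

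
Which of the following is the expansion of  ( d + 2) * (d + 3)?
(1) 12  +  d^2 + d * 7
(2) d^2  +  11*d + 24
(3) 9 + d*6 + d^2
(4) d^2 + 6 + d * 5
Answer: 4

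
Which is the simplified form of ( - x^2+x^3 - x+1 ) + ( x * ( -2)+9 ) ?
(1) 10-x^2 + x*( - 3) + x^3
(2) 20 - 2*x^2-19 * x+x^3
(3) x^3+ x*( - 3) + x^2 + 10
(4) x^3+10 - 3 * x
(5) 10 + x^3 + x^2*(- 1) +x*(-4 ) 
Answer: 1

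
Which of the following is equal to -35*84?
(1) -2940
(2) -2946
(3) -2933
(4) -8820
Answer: 1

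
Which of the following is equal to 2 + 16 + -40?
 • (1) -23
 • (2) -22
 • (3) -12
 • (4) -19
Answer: 2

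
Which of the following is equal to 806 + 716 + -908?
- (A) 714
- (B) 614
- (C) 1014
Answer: B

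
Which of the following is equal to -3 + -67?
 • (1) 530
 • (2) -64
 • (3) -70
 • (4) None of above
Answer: 3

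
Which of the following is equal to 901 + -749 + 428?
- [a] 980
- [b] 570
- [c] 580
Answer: c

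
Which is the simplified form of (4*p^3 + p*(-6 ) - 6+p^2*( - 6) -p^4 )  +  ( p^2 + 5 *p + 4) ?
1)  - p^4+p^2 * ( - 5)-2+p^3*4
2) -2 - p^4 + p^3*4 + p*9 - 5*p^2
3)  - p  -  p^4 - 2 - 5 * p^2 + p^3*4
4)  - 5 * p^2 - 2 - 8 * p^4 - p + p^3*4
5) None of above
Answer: 3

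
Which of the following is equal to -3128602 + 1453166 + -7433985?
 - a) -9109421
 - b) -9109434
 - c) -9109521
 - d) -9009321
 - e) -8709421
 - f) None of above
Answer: a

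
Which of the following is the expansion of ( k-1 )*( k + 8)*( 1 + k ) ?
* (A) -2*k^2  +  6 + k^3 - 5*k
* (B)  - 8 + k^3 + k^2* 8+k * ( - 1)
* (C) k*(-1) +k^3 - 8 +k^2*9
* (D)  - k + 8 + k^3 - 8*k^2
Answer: B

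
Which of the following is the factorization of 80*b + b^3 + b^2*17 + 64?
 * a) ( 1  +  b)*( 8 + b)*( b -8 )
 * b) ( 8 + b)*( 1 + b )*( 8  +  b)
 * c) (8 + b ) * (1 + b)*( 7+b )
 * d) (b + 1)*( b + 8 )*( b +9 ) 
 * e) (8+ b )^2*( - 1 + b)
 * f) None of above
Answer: b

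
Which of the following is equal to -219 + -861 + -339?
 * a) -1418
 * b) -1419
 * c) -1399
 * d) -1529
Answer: b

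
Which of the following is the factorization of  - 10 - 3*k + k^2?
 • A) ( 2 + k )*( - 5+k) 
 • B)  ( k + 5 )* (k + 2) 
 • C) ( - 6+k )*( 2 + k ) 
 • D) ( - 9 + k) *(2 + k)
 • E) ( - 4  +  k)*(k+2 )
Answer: A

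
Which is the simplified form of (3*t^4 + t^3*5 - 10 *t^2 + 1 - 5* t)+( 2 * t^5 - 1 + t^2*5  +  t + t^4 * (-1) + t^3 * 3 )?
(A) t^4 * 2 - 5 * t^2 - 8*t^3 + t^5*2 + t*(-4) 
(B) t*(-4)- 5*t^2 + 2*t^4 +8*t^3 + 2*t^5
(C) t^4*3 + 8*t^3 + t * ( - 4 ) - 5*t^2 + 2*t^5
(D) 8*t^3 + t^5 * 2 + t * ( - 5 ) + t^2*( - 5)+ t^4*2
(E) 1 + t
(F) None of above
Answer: B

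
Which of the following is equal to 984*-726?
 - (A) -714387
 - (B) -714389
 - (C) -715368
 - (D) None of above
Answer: D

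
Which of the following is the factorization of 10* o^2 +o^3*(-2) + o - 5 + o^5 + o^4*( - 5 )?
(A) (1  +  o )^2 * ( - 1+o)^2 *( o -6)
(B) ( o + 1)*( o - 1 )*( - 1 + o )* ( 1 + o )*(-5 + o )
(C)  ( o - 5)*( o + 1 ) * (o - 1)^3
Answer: B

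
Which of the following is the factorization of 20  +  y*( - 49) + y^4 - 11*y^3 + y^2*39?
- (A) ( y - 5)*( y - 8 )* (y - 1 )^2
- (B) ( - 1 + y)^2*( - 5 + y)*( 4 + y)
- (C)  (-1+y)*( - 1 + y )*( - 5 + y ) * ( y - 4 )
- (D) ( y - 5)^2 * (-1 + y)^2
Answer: C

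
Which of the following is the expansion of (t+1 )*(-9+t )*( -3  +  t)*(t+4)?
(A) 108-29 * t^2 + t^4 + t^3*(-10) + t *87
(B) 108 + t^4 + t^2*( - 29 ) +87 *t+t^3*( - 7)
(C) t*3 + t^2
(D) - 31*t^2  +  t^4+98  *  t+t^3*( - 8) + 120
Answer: B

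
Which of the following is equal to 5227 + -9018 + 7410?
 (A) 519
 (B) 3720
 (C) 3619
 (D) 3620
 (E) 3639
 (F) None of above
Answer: C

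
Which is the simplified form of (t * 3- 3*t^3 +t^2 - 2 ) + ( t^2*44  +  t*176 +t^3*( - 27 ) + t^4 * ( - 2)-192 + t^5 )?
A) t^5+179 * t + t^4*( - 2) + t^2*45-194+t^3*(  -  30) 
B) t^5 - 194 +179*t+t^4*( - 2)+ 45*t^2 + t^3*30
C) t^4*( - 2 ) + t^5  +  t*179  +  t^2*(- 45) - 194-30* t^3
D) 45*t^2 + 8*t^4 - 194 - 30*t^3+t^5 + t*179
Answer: A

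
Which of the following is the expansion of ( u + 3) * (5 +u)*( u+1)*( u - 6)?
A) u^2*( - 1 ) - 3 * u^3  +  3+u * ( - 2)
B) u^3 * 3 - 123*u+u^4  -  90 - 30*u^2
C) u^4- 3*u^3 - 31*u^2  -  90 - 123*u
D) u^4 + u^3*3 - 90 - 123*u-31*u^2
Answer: D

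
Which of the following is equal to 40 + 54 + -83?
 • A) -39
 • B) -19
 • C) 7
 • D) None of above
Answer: D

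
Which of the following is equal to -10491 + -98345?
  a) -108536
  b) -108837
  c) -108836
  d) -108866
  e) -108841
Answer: c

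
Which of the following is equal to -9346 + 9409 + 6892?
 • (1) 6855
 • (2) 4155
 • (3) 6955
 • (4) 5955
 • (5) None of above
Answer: 3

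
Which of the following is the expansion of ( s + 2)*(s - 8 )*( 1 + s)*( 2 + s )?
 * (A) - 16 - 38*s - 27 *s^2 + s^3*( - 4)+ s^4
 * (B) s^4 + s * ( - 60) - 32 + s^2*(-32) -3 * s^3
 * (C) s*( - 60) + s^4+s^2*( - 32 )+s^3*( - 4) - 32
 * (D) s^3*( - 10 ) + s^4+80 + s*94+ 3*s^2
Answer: B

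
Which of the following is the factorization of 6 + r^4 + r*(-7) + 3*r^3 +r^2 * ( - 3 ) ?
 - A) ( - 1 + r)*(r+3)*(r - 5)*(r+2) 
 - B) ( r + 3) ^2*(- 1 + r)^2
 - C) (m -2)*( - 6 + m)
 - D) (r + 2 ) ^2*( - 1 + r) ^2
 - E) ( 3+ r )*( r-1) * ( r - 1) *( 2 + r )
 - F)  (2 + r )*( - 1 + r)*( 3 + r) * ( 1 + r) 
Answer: E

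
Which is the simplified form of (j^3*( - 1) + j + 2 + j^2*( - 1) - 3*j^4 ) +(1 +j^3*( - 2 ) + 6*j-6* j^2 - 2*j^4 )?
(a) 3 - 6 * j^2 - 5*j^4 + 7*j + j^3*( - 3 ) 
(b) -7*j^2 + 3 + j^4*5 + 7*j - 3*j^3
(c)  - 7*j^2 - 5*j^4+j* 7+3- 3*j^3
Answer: c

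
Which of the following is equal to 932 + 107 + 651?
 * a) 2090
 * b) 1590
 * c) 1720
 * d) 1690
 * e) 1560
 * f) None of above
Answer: d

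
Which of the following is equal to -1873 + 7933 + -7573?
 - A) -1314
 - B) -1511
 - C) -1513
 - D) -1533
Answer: C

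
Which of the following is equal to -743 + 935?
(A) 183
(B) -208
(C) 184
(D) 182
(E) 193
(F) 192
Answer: F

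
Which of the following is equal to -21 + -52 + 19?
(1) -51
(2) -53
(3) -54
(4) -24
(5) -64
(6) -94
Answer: 3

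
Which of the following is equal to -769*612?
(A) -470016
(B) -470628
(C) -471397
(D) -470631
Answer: B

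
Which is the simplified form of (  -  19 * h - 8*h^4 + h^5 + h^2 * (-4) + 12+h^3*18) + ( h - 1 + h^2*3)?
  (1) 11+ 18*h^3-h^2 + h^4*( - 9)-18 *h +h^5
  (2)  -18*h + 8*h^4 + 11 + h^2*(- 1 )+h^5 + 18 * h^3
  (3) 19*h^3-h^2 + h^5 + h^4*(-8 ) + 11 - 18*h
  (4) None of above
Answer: 4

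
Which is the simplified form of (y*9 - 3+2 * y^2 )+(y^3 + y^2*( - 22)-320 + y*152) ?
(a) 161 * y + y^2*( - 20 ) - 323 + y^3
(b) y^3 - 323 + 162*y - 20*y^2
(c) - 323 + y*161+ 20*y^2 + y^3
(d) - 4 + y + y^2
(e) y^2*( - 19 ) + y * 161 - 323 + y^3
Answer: a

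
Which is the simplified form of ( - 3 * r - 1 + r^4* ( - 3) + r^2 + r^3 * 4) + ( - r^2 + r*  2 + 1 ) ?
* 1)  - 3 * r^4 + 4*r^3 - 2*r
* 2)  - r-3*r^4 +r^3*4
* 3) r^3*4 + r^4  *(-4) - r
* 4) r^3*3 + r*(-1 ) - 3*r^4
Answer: 2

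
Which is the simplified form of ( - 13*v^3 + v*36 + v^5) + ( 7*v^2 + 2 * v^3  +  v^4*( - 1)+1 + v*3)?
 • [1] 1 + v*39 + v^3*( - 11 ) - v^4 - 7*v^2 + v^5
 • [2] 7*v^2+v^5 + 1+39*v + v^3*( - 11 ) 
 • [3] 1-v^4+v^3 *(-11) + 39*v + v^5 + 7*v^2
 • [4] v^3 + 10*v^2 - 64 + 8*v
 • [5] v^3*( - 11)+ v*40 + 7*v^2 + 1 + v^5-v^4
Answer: 3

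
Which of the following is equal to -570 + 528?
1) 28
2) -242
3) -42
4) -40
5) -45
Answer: 3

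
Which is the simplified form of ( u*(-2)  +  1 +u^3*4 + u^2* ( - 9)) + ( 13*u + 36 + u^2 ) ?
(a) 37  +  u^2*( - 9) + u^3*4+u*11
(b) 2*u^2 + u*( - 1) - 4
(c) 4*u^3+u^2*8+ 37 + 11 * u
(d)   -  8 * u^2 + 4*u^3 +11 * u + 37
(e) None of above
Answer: d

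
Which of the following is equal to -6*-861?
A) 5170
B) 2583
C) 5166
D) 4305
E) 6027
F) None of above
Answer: C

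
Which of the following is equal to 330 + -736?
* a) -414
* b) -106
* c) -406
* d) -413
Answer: c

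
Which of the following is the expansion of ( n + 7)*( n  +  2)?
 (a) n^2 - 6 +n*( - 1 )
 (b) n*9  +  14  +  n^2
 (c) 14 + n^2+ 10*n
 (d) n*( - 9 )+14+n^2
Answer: b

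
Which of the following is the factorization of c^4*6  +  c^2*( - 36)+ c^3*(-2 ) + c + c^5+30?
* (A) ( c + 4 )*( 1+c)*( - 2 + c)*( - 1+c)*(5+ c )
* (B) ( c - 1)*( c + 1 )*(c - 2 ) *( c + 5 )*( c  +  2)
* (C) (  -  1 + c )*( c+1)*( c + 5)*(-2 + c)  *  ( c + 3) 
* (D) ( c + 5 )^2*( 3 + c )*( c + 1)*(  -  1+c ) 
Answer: C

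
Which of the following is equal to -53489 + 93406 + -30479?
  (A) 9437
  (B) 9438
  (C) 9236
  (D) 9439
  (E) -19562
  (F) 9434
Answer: B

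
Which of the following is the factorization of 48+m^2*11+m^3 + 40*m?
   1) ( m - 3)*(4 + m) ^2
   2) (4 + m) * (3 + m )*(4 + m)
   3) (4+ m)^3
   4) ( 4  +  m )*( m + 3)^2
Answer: 2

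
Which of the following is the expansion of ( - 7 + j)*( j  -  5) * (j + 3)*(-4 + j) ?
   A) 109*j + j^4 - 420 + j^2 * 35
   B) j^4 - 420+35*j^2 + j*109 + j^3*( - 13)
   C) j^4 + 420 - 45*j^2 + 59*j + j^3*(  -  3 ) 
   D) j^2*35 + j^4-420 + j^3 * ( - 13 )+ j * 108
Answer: B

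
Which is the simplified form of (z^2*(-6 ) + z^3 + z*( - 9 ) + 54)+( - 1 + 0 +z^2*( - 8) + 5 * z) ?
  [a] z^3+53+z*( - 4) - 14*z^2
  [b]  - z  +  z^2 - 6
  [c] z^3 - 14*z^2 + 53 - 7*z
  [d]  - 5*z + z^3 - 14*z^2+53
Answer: a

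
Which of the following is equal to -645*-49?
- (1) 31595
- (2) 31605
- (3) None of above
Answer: 2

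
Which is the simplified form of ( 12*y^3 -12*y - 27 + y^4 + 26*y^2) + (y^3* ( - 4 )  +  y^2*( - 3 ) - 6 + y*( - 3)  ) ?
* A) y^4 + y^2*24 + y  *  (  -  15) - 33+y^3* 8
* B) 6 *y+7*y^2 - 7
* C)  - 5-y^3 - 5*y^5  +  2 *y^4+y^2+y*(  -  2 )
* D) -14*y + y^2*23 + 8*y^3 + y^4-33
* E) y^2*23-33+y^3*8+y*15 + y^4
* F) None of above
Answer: F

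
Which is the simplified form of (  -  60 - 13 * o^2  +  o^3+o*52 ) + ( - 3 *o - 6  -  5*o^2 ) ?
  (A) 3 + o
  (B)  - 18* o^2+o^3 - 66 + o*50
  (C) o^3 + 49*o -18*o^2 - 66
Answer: C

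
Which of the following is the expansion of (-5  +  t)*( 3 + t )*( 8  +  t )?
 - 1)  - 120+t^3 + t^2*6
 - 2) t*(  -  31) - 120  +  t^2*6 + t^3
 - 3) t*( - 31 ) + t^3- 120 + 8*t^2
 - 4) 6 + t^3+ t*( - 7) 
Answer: 2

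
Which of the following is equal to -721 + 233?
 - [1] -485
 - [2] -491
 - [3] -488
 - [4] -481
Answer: 3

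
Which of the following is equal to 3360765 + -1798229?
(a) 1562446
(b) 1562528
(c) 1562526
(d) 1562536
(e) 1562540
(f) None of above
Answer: d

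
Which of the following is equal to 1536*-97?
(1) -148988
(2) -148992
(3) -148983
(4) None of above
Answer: 2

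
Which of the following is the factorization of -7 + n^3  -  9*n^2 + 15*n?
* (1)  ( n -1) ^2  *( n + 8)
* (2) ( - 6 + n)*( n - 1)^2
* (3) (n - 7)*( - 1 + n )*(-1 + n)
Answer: 3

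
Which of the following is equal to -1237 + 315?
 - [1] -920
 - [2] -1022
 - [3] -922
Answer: 3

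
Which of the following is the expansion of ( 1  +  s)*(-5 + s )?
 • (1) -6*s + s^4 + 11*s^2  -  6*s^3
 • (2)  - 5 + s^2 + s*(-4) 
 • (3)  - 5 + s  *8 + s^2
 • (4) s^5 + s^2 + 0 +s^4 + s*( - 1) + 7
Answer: 2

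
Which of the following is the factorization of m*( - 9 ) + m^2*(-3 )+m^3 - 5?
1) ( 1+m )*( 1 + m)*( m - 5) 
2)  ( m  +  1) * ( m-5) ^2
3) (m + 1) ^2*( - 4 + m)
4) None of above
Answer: 1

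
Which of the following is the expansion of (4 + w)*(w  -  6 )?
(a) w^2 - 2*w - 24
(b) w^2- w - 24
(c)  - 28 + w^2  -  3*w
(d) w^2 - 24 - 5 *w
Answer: a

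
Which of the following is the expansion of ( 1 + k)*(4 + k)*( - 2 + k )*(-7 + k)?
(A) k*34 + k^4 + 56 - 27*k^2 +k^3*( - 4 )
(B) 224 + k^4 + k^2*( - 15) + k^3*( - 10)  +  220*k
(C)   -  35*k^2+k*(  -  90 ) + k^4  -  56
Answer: A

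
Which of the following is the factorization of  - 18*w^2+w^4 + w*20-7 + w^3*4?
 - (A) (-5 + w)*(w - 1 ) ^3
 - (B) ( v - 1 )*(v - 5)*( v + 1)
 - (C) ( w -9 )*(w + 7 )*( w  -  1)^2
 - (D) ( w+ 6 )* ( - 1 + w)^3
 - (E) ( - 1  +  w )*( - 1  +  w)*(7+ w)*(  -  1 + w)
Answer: E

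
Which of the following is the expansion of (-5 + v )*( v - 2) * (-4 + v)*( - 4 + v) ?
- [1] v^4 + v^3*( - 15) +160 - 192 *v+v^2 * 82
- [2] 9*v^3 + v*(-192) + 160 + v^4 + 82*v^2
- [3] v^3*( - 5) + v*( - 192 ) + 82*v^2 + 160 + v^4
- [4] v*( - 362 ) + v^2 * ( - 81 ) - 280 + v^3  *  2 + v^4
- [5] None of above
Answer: 1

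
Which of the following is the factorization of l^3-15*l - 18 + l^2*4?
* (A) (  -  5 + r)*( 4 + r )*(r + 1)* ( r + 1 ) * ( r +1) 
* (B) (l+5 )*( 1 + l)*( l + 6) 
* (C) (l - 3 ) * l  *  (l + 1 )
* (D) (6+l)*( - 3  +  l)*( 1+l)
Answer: D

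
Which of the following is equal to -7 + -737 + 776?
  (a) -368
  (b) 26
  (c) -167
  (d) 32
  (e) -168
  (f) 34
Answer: d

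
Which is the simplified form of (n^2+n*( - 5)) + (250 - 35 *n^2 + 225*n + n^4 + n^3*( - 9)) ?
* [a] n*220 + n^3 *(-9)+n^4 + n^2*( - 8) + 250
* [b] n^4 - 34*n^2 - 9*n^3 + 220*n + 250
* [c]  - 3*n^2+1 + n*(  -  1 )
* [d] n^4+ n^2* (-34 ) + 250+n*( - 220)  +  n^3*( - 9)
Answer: b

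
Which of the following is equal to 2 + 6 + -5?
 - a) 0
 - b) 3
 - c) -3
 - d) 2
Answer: b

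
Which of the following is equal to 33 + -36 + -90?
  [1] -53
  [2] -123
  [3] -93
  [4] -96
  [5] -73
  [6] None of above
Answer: 3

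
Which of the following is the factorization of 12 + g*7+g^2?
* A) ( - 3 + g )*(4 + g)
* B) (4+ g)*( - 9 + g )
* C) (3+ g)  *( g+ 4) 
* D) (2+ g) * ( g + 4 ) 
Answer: C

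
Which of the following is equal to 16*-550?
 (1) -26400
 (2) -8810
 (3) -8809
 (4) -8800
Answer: 4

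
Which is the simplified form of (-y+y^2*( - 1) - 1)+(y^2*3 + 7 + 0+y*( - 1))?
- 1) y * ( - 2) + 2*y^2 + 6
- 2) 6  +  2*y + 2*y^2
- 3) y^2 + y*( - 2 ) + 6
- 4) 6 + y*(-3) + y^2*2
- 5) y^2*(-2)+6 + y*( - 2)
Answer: 1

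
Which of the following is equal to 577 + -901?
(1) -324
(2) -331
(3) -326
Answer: 1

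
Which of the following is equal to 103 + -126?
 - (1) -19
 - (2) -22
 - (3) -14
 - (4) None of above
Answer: 4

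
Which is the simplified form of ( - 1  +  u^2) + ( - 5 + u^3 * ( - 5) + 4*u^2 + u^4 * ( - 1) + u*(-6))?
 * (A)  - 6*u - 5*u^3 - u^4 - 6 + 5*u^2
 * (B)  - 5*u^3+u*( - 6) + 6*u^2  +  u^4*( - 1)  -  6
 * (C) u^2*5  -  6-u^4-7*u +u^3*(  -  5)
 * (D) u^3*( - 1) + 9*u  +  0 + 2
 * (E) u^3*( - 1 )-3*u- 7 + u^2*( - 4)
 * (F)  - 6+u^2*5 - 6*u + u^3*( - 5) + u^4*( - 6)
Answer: A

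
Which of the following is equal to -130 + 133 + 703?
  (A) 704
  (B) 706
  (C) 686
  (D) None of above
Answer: B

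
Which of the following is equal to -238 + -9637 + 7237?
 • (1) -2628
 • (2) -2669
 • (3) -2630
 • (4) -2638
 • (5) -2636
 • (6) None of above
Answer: 4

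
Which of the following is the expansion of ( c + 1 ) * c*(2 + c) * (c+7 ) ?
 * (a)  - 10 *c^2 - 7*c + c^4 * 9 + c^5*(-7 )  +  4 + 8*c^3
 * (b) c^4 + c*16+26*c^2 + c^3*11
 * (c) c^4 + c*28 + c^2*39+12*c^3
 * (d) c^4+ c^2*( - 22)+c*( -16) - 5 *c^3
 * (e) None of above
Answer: e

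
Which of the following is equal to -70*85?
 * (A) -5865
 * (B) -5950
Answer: B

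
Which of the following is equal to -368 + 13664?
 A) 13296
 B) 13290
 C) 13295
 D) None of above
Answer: A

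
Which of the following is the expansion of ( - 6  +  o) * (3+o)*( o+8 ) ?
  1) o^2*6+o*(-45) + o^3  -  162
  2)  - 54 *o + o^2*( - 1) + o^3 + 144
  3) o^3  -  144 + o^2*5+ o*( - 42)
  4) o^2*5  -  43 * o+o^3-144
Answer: 3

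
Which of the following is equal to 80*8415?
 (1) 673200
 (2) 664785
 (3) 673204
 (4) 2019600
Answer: 1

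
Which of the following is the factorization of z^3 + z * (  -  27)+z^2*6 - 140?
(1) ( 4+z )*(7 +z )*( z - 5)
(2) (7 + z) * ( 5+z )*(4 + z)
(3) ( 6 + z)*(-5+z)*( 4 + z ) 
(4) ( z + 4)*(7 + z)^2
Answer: 1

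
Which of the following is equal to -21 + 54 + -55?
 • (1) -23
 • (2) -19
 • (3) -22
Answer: 3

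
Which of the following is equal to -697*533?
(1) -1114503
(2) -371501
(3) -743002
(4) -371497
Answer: 2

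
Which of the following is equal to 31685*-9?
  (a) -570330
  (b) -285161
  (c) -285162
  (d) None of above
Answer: d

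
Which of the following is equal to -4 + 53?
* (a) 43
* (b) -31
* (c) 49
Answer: c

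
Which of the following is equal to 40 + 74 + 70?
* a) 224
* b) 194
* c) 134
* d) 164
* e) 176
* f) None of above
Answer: f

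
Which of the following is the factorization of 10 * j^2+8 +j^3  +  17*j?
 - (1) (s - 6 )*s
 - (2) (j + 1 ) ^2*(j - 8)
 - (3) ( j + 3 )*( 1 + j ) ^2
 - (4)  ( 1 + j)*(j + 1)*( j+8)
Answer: 4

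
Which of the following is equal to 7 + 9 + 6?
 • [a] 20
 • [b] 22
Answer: b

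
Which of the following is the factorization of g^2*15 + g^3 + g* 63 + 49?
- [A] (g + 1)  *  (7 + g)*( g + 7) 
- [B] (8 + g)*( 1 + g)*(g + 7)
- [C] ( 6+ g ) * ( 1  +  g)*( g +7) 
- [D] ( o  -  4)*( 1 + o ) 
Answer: A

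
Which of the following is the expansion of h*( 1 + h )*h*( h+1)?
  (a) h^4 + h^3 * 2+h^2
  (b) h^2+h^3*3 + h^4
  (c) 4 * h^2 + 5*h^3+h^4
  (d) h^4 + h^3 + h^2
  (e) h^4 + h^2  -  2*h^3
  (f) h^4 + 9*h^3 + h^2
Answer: a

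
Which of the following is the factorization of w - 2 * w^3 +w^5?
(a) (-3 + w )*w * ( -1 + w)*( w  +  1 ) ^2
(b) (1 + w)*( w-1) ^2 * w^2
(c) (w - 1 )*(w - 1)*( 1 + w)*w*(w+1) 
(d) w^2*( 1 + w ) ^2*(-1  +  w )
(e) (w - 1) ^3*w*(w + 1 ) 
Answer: c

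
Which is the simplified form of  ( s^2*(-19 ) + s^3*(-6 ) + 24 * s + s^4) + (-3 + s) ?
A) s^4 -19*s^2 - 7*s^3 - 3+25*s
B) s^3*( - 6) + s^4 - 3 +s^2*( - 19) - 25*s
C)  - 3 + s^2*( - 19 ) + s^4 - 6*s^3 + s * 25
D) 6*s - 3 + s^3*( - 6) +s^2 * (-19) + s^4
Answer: C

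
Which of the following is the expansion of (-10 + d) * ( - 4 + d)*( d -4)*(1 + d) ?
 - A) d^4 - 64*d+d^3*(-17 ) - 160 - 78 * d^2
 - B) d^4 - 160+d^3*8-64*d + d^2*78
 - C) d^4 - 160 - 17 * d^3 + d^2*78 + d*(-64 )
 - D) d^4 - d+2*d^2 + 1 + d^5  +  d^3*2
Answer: C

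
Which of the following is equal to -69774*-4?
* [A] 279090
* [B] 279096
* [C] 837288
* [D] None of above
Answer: B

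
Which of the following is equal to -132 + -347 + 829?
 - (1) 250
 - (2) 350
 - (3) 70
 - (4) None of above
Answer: 2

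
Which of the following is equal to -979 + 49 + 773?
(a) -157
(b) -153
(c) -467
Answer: a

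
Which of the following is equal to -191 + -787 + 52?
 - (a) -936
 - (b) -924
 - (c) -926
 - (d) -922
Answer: c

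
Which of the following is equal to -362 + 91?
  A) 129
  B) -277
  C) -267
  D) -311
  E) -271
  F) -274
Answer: E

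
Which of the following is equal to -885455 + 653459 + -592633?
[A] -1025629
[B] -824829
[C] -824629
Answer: C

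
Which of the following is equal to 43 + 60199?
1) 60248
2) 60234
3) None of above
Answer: 3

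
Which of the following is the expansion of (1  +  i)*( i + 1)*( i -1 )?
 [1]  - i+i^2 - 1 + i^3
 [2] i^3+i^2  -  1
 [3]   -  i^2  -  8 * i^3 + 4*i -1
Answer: 1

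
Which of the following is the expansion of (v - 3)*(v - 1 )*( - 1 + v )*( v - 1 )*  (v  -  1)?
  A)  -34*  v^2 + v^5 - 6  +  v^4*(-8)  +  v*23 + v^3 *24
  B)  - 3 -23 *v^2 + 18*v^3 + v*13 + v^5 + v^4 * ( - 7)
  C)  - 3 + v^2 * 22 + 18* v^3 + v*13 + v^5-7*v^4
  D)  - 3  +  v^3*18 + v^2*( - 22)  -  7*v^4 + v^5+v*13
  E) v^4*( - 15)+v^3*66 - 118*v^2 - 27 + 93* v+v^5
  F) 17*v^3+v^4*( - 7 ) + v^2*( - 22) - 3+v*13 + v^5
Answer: D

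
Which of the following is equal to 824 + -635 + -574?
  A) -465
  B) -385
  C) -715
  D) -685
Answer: B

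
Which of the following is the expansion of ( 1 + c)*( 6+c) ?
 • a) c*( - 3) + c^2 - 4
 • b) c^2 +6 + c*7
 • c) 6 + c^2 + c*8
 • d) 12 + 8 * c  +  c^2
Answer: b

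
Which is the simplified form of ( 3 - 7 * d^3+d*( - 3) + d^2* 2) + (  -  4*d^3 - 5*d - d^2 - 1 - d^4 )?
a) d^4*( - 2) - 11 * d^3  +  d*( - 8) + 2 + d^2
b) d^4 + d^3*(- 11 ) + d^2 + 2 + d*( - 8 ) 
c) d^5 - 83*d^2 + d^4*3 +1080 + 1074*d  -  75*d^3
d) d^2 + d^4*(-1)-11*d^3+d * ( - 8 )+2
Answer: d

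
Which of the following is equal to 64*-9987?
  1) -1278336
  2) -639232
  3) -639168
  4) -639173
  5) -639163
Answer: 3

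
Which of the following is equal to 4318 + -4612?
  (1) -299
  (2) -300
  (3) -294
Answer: 3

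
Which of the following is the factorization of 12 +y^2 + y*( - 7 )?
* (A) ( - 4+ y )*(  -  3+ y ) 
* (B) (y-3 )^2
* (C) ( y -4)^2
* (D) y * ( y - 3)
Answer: A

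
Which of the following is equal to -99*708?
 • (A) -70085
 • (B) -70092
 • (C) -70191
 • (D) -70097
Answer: B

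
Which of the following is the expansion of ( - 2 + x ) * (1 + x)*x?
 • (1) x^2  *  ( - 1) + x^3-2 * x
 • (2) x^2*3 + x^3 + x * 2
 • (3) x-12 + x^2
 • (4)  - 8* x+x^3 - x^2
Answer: 1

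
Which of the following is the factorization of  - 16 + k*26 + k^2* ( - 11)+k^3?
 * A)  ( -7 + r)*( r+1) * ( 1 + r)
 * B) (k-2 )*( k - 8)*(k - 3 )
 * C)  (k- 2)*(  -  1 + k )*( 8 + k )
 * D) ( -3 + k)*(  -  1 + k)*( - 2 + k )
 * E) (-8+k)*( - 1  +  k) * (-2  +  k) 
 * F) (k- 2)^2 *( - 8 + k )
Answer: E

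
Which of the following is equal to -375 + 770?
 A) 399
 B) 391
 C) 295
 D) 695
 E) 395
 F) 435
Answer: E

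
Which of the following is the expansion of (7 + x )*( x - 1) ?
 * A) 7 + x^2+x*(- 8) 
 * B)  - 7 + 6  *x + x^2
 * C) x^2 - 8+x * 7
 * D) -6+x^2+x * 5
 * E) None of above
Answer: B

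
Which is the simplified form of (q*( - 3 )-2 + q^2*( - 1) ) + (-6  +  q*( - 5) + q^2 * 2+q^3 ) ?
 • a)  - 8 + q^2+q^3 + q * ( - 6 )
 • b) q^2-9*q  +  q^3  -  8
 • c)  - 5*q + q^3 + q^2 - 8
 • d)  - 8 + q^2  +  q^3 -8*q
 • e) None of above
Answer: d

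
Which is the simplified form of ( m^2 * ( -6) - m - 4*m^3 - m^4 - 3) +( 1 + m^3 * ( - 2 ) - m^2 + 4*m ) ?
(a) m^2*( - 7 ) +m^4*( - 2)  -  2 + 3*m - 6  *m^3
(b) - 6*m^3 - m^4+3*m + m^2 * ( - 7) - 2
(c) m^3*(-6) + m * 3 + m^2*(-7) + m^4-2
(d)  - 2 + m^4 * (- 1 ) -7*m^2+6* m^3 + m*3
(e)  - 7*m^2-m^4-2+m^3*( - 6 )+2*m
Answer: b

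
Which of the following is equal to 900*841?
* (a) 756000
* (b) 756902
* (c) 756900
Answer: c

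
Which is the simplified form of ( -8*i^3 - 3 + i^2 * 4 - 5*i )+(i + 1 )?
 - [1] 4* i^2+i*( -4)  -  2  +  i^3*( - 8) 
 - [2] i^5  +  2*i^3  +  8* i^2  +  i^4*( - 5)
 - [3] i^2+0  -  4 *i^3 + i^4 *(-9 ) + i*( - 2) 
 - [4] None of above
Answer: 1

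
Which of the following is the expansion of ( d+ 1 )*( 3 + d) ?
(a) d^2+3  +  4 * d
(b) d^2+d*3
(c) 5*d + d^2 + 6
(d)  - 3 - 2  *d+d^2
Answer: a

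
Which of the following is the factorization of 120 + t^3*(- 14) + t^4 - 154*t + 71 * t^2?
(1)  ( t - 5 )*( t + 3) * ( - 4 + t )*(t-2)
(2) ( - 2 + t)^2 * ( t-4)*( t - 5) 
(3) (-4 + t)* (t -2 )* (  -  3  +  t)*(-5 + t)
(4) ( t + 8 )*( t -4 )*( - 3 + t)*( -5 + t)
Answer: 3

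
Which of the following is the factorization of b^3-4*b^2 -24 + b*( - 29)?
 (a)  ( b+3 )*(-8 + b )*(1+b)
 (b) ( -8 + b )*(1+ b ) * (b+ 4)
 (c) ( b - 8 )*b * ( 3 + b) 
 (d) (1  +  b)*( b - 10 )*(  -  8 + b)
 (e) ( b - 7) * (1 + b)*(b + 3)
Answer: a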